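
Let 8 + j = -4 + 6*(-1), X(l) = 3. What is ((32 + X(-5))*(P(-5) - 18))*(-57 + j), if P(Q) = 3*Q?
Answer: 86625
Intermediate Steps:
j = -18 (j = -8 + (-4 + 6*(-1)) = -8 + (-4 - 6) = -8 - 10 = -18)
((32 + X(-5))*(P(-5) - 18))*(-57 + j) = ((32 + 3)*(3*(-5) - 18))*(-57 - 18) = (35*(-15 - 18))*(-75) = (35*(-33))*(-75) = -1155*(-75) = 86625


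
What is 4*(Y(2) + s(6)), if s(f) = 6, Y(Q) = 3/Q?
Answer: 30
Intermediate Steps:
4*(Y(2) + s(6)) = 4*(3/2 + 6) = 4*(15/2) = 30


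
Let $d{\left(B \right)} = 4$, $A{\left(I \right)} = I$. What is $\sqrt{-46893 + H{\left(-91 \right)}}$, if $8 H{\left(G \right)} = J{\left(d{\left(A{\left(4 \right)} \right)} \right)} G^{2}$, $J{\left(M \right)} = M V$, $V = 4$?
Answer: $7 i \sqrt{619} \approx 174.16 i$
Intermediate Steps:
$J{\left(M \right)} = 4 M$ ($J{\left(M \right)} = M 4 = 4 M$)
$H{\left(G \right)} = 2 G^{2}$ ($H{\left(G \right)} = \frac{4 \cdot 4 G^{2}}{8} = \frac{16 G^{2}}{8} = 2 G^{2}$)
$\sqrt{-46893 + H{\left(-91 \right)}} = \sqrt{-46893 + 2 \left(-91\right)^{2}} = \sqrt{-46893 + 2 \cdot 8281} = \sqrt{-46893 + 16562} = \sqrt{-30331} = 7 i \sqrt{619}$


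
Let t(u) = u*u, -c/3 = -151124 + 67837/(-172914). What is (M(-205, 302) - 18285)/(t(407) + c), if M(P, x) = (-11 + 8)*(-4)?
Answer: -50153294/1699009535 ≈ -0.029519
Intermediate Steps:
c = 3733074739/8234 (c = -3*(-151124 + 67837/(-172914)) = -3*(-151124 + 67837*(-1/172914)) = -3*(-151124 - 9691/24702) = -3*(-3733074739/24702) = 3733074739/8234 ≈ 4.5337e+5)
t(u) = u**2
M(P, x) = 12 (M(P, x) = -3*(-4) = 12)
(M(-205, 302) - 18285)/(t(407) + c) = (12 - 18285)/(407**2 + 3733074739/8234) = -18273/(165649 + 3733074739/8234) = -18273/5097028605/8234 = -18273*8234/5097028605 = -50153294/1699009535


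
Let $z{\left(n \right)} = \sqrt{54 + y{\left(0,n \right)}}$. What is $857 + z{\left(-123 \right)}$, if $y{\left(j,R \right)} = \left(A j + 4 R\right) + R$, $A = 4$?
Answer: $857 + i \sqrt{561} \approx 857.0 + 23.685 i$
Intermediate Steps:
$y{\left(j,R \right)} = 4 j + 5 R$ ($y{\left(j,R \right)} = \left(4 j + 4 R\right) + R = \left(4 R + 4 j\right) + R = 4 j + 5 R$)
$z{\left(n \right)} = \sqrt{54 + 5 n}$ ($z{\left(n \right)} = \sqrt{54 + \left(4 \cdot 0 + 5 n\right)} = \sqrt{54 + \left(0 + 5 n\right)} = \sqrt{54 + 5 n}$)
$857 + z{\left(-123 \right)} = 857 + \sqrt{54 + 5 \left(-123\right)} = 857 + \sqrt{54 - 615} = 857 + \sqrt{-561} = 857 + i \sqrt{561}$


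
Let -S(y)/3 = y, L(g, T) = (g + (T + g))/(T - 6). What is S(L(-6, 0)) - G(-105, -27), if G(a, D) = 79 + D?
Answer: -58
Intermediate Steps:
L(g, T) = (T + 2*g)/(-6 + T)
S(y) = -3*y
S(L(-6, 0)) - G(-105, -27) = -3*(0 + 2*(-6))/(-6 + 0) - (79 - 27) = -3*(0 - 12)/(-6) - 1*52 = -(-1)*(-12)/2 - 52 = -3*2 - 52 = -6 - 52 = -58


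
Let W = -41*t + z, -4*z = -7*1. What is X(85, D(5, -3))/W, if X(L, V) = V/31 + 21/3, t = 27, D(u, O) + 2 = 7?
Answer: -888/137051 ≈ -0.0064793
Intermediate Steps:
z = 7/4 (z = -(-7)/4 = -1/4*(-7) = 7/4 ≈ 1.7500)
D(u, O) = 5 (D(u, O) = -2 + 7 = 5)
X(L, V) = 7 + V/31 (X(L, V) = V*(1/31) + 21*(1/3) = V/31 + 7 = 7 + V/31)
W = -4421/4 (W = -41*27 + 7/4 = -1107 + 7/4 = -4421/4 ≈ -1105.3)
X(85, D(5, -3))/W = (7 + (1/31)*5)/(-4421/4) = (7 + 5/31)*(-4/4421) = (222/31)*(-4/4421) = -888/137051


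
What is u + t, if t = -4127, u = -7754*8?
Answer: -66159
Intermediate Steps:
u = -62032
u + t = -62032 - 4127 = -66159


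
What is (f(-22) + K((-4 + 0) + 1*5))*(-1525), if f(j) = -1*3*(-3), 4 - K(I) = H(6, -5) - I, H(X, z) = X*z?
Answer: -67100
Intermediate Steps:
K(I) = 34 + I (K(I) = 4 - (6*(-5) - I) = 4 - (-30 - I) = 4 + (30 + I) = 34 + I)
f(j) = 9 (f(j) = -3*(-3) = 9)
(f(-22) + K((-4 + 0) + 1*5))*(-1525) = (9 + (34 + ((-4 + 0) + 1*5)))*(-1525) = (9 + (34 + (-4 + 5)))*(-1525) = (9 + (34 + 1))*(-1525) = (9 + 35)*(-1525) = 44*(-1525) = -67100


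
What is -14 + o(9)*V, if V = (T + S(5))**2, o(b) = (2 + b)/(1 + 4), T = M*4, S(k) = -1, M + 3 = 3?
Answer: -59/5 ≈ -11.800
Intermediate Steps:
M = 0 (M = -3 + 3 = 0)
T = 0 (T = 0*4 = 0)
o(b) = 2/5 + b/5 (o(b) = (2 + b)/5 = (2 + b)*(1/5) = 2/5 + b/5)
V = 1 (V = (0 - 1)**2 = (-1)**2 = 1)
-14 + o(9)*V = -14 + (2/5 + (1/5)*9)*1 = -14 + (2/5 + 9/5)*1 = -14 + (11/5)*1 = -14 + 11/5 = -59/5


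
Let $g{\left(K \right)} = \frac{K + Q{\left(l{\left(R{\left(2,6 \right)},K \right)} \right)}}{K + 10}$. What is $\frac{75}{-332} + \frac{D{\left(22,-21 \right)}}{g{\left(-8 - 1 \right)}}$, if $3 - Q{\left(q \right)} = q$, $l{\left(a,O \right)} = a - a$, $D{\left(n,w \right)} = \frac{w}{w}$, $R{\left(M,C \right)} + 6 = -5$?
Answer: $- \frac{391}{996} \approx -0.39257$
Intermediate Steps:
$R{\left(M,C \right)} = -11$ ($R{\left(M,C \right)} = -6 - 5 = -11$)
$D{\left(n,w \right)} = 1$
$l{\left(a,O \right)} = 0$
$Q{\left(q \right)} = 3 - q$
$g{\left(K \right)} = \frac{3 + K}{10 + K}$ ($g{\left(K \right)} = \frac{K + \left(3 - 0\right)}{K + 10} = \frac{K + \left(3 + 0\right)}{10 + K} = \frac{K + 3}{10 + K} = \frac{3 + K}{10 + K}$)
$\frac{75}{-332} + \frac{D{\left(22,-21 \right)}}{g{\left(-8 - 1 \right)}} = \frac{75}{-332} + 1 \frac{1}{\frac{1}{10 - 9} \left(3 - 9\right)} = 75 \left(- \frac{1}{332}\right) + 1 \frac{1}{\frac{1}{10 - 9} \left(3 - 9\right)} = - \frac{75}{332} + 1 \frac{1}{\frac{1}{10 - 9} \left(3 - 9\right)} = - \frac{75}{332} + 1 \frac{1}{1^{-1} \left(-6\right)} = - \frac{75}{332} + 1 \frac{1}{1 \left(-6\right)} = - \frac{75}{332} + 1 \frac{1}{-6} = - \frac{75}{332} + 1 \left(- \frac{1}{6}\right) = - \frac{75}{332} - \frac{1}{6} = - \frac{391}{996}$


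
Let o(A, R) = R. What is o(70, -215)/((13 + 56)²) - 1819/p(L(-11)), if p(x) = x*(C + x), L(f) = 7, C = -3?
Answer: -8666279/133308 ≈ -65.009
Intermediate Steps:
p(x) = x*(-3 + x)
o(70, -215)/((13 + 56)²) - 1819/p(L(-11)) = -215/(13 + 56)² - 1819*1/(7*(-3 + 7)) = -215/(69²) - 1819/(7*4) = -215/4761 - 1819/28 = -8666279/133308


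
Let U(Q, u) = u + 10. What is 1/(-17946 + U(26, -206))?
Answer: -1/18142 ≈ -5.5121e-5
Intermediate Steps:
U(Q, u) = 10 + u
1/(-17946 + U(26, -206)) = 1/(-17946 + (10 - 206)) = 1/(-17946 - 196) = 1/(-18142) = -1/18142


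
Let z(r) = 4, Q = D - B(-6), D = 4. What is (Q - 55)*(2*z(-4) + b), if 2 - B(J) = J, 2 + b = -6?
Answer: 0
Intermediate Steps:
b = -8 (b = -2 - 6 = -8)
B(J) = 2 - J
Q = -4 (Q = 4 - (2 - 1*(-6)) = 4 - (2 + 6) = 4 - 1*8 = 4 - 8 = -4)
(Q - 55)*(2*z(-4) + b) = (-4 - 55)*(2*4 - 8) = -59*(8 - 8) = -59*0 = 0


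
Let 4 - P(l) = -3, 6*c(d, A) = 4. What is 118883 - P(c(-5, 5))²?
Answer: 118834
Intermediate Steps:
c(d, A) = ⅔ (c(d, A) = (⅙)*4 = ⅔)
P(l) = 7 (P(l) = 4 - 1*(-3) = 4 + 3 = 7)
118883 - P(c(-5, 5))² = 118883 - 1*7² = 118883 - 1*49 = 118883 - 49 = 118834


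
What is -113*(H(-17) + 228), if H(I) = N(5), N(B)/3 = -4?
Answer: -24408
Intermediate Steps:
N(B) = -12 (N(B) = 3*(-4) = -12)
H(I) = -12
-113*(H(-17) + 228) = -113*(-12 + 228) = -113*216 = -24408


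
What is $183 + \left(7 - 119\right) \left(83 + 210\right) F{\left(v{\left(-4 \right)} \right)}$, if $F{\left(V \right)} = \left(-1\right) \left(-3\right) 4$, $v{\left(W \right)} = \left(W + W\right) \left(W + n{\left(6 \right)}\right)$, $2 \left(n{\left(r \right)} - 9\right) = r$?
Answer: $-393609$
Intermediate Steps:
$n{\left(r \right)} = 9 + \frac{r}{2}$
$v{\left(W \right)} = 2 W \left(12 + W\right)$ ($v{\left(W \right)} = \left(W + W\right) \left(W + \left(9 + \frac{1}{2} \cdot 6\right)\right) = 2 W \left(W + \left(9 + 3\right)\right) = 2 W \left(W + 12\right) = 2 W \left(12 + W\right)$)
$F{\left(V \right)} = 12$ ($F{\left(V \right)} = 3 \cdot 4 = 12$)
$183 + \left(7 - 119\right) \left(83 + 210\right) F{\left(v{\left(-4 \right)} \right)} = 183 + \left(7 - 119\right) \left(83 + 210\right) 12 = 183 + \left(-112\right) 293 \cdot 12 = 183 - 393792 = -393609$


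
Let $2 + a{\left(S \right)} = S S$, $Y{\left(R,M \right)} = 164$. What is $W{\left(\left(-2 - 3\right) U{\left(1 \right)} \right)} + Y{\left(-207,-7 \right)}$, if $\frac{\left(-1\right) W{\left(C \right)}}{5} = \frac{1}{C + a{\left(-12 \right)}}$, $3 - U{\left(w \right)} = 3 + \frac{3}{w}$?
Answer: $\frac{25743}{157} \approx 163.97$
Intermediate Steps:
$a{\left(S \right)} = -2 + S^{2}$ ($a{\left(S \right)} = -2 + S S = -2 + S^{2}$)
$U{\left(w \right)} = - \frac{3}{w}$ ($U{\left(w \right)} = 3 - \left(3 + \frac{3}{w}\right) = - \frac{3}{w}$)
$W{\left(C \right)} = - \frac{5}{142 + C}$ ($W{\left(C \right)} = - \frac{5}{C - \left(2 - \left(-12\right)^{2}\right)} = - \frac{5}{C + \left(-2 + 144\right)} = - \frac{5}{C + 142} = - \frac{5}{142 + C}$)
$W{\left(\left(-2 - 3\right) U{\left(1 \right)} \right)} + Y{\left(-207,-7 \right)} = - \frac{5}{142 + \left(-2 - 3\right) \left(- \frac{3}{1}\right)} + 164 = - \frac{5}{142 + \left(-2 - 3\right) \left(\left(-3\right) 1\right)} + 164 = - \frac{5}{142 - -15} + 164 = - \frac{5}{142 + 15} + 164 = - \frac{5}{157} + 164 = \frac{25743}{157}$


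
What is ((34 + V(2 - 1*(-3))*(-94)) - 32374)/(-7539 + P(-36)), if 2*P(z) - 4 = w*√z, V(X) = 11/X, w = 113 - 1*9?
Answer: 1226526158/284518565 + 50773008*I/284518565 ≈ 4.3109 + 0.17845*I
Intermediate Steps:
w = 104 (w = 113 - 9 = 104)
P(z) = 2 + 52*√z (P(z) = 2 + (104*√z)/2 = 2 + 52*√z)
((34 + V(2 - 1*(-3))*(-94)) - 32374)/(-7539 + P(-36)) = ((34 + (11/(2 - 1*(-3)))*(-94)) - 32374)/(-7539 + (2 + 52*√(-36))) = ((34 + (11/(2 + 3))*(-94)) - 32374)/(-7539 + (2 + 52*(6*I))) = ((34 + (11/5)*(-94)) - 32374)/(-7539 + (2 + 312*I)) = ((34 + (11*(⅕))*(-94)) - 32374)/(-7537 + 312*I) = ((34 + (11/5)*(-94)) - 32374)*((-7537 - 312*I)/56903713) = ((34 - 1034/5) - 32374)*((-7537 - 312*I)/56903713) = (-864/5 - 32374)*((-7537 - 312*I)/56903713) = -162734*(-7537 - 312*I)/284518565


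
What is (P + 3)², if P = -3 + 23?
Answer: 529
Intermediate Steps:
P = 20
(P + 3)² = (20 + 3)² = 23² = 529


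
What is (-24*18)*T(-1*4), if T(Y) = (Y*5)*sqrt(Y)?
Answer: 17280*I ≈ 17280.0*I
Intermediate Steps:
T(Y) = 5*Y**(3/2) (T(Y) = (5*Y)*sqrt(Y) = 5*Y**(3/2))
(-24*18)*T(-1*4) = (-24*18)*(5*(-1*4)**(3/2)) = -2160*(-4)**(3/2) = -2160*(-8*I) = -(-17280)*I = 17280*I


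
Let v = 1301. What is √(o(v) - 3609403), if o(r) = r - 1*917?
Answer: I*√3609019 ≈ 1899.7*I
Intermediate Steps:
o(r) = -917 + r (o(r) = r - 917 = -917 + r)
√(o(v) - 3609403) = √((-917 + 1301) - 3609403) = √(384 - 3609403) = √(-3609019) = I*√3609019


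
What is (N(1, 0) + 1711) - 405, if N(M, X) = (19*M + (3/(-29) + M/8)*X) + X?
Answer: 1325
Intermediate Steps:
N(M, X) = X + 19*M + X*(-3/29 + M/8) (N(M, X) = (19*M + (3*(-1/29) + M*(⅛))*X) + X = (19*M + (-3/29 + M/8)*X) + X = (19*M + X*(-3/29 + M/8)) + X = X + 19*M + X*(-3/29 + M/8))
(N(1, 0) + 1711) - 405 = ((19*1 + (26/29)*0 + (⅛)*1*0) + 1711) - 405 = ((19 + 0 + 0) + 1711) - 405 = (19 + 1711) - 405 = 1730 - 405 = 1325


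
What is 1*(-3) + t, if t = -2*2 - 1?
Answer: -8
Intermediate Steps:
t = -5 (t = -4 - 1 = -5)
1*(-3) + t = 1*(-3) - 5 = -3 - 5 = -8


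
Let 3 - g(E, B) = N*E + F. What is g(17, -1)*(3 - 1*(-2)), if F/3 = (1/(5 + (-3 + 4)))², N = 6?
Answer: -5945/12 ≈ -495.42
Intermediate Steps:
F = 1/12 (F = 3*(1/(5 + (-3 + 4)))² = 3*(1/(5 + 1))² = 3*(1/6)² = 3*(⅙)² = 3*(1/36) = 1/12 ≈ 0.083333)
g(E, B) = 35/12 - 6*E (g(E, B) = 3 - (6*E + 1/12) = 3 - (1/12 + 6*E) = 3 + (-1/12 - 6*E) = 35/12 - 6*E)
g(17, -1)*(3 - 1*(-2)) = (35/12 - 6*17)*(3 - 1*(-2)) = (35/12 - 102)*(3 + 2) = -1189/12*5 = -5945/12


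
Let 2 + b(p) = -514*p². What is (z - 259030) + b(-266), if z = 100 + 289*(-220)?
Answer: -36691096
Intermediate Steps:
z = -63480 (z = 100 - 63580 = -63480)
b(p) = -2 - 514*p²
(z - 259030) + b(-266) = (-63480 - 259030) + (-2 - 514*(-266)²) = -322510 + (-2 - 514*70756) = -322510 + (-2 - 36368584) = -322510 - 36368586 = -36691096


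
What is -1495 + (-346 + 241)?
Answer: -1600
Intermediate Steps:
-1495 + (-346 + 241) = -1495 - 105 = -1600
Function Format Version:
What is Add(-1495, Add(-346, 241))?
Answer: -1600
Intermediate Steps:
Add(-1495, Add(-346, 241)) = Add(-1495, -105) = -1600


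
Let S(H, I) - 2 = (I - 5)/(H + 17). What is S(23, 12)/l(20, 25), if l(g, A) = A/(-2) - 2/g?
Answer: -29/168 ≈ -0.17262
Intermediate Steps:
l(g, A) = -2/g - A/2 (l(g, A) = A*(-½) - 2/g = -A/2 - 2/g = -2/g - A/2)
S(H, I) = 2 + (-5 + I)/(17 + H) (S(H, I) = 2 + (I - 5)/(H + 17) = 2 + (-5 + I)/(17 + H))
S(23, 12)/l(20, 25) = ((29 + 12 + 2*23)/(17 + 23))/(-2/20 - ½*25) = ((29 + 12 + 46)/40)/(-2*1/20 - 25/2) = ((1/40)*87)/(-⅒ - 25/2) = 87/(40*(-63/5)) = (87/40)*(-5/63) = -29/168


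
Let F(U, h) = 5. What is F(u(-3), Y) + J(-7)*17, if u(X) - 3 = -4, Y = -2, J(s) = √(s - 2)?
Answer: 5 + 51*I ≈ 5.0 + 51.0*I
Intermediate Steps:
J(s) = √(-2 + s)
u(X) = -1 (u(X) = 3 - 4 = -1)
F(u(-3), Y) + J(-7)*17 = 5 + √(-2 - 7)*17 = 5 + √(-9)*17 = 5 + (3*I)*17 = 5 + 51*I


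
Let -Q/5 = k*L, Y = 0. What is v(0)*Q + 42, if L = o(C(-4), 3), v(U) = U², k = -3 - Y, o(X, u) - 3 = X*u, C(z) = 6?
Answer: 42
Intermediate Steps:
o(X, u) = 3 + X*u
k = -3 (k = -3 - 0 = -3 - 1*0 = -3 + 0 = -3)
L = 21 (L = 3 + 6*3 = 3 + 18 = 21)
Q = 315 (Q = -(-15)*21 = -5*(-63) = 315)
v(0)*Q + 42 = 0²*315 + 42 = 0*315 + 42 = 0 + 42 = 42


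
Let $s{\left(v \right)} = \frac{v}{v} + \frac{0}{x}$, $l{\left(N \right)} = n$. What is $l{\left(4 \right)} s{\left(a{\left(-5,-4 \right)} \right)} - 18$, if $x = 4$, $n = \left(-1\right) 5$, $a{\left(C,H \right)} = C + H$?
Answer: $-23$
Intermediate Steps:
$n = -5$
$l{\left(N \right)} = -5$
$s{\left(v \right)} = 1$ ($s{\left(v \right)} = \frac{v}{v} + \frac{0}{4} = 1 + 0 \cdot \frac{1}{4} = 1 + 0 = 1$)
$l{\left(4 \right)} s{\left(a{\left(-5,-4 \right)} \right)} - 18 = \left(-5\right) 1 - 18 = -5 - 18 = -23$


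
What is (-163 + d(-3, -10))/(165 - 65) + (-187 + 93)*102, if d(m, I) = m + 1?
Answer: -191793/20 ≈ -9589.7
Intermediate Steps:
d(m, I) = 1 + m
(-163 + d(-3, -10))/(165 - 65) + (-187 + 93)*102 = (-163 + (1 - 3))/(165 - 65) + (-187 + 93)*102 = (-163 - 2)/100 - 94*102 = -165*1/100 - 9588 = -33/20 - 9588 = -191793/20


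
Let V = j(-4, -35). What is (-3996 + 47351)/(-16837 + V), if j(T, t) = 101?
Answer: -43355/16736 ≈ -2.5905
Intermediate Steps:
V = 101
(-3996 + 47351)/(-16837 + V) = (-3996 + 47351)/(-16837 + 101) = 43355/(-16736) = 43355*(-1/16736) = -43355/16736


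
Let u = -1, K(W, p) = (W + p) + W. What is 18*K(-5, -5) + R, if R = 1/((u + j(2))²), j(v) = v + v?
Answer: -2429/9 ≈ -269.89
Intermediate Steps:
j(v) = 2*v
K(W, p) = p + 2*W
R = ⅑ (R = 1/((-1 + 2*2)²) = 1/((-1 + 4)²) = 1/(3²) = 1/9 = ⅑ ≈ 0.11111)
18*K(-5, -5) + R = 18*(-5 + 2*(-5)) + ⅑ = 18*(-5 - 10) + ⅑ = 18*(-15) + ⅑ = -270 + ⅑ = -2429/9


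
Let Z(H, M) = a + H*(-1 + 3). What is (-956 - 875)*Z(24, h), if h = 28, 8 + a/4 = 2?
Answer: -43944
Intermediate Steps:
a = -24 (a = -32 + 4*2 = -32 + 8 = -24)
Z(H, M) = -24 + 2*H (Z(H, M) = -24 + H*(-1 + 3) = -24 + H*2 = -24 + 2*H)
(-956 - 875)*Z(24, h) = (-956 - 875)*(-24 + 2*24) = -1831*(-24 + 48) = -1831*24 = -43944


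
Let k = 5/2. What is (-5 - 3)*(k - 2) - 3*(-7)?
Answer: 17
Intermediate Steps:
k = 5/2 (k = 5*(1/2) = 5/2 ≈ 2.5000)
(-5 - 3)*(k - 2) - 3*(-7) = (-5 - 3)*(5/2 - 2) - 3*(-7) = -8*1/2 + 21 = -4 + 21 = 17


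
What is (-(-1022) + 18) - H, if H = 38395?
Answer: -37355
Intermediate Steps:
(-(-1022) + 18) - H = (-(-1022) + 18) - 1*38395 = (-73*(-14) + 18) - 38395 = (1022 + 18) - 38395 = 1040 - 38395 = -37355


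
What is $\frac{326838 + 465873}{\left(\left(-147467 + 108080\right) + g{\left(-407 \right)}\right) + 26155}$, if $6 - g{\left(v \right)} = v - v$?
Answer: $- \frac{792711}{13226} \approx -59.936$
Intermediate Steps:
$g{\left(v \right)} = 6$ ($g{\left(v \right)} = 6 - \left(v - v\right) = 6 - 0 = 6 + 0 = 6$)
$\frac{326838 + 465873}{\left(\left(-147467 + 108080\right) + g{\left(-407 \right)}\right) + 26155} = \frac{326838 + 465873}{\left(\left(-147467 + 108080\right) + 6\right) + 26155} = \frac{792711}{\left(-39387 + 6\right) + 26155} = \frac{792711}{-39381 + 26155} = \frac{792711}{-13226} = 792711 \left(- \frac{1}{13226}\right) = - \frac{792711}{13226}$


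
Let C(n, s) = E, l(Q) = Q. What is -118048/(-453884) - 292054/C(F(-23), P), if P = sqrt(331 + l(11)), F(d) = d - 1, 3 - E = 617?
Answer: 16578889901/34835597 ≈ 475.92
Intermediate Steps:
E = -614 (E = 3 - 1*617 = 3 - 617 = -614)
F(d) = -1 + d
P = 3*sqrt(38) (P = sqrt(331 + 11) = sqrt(342) = 3*sqrt(38) ≈ 18.493)
C(n, s) = -614
-118048/(-453884) - 292054/C(F(-23), P) = -118048/(-453884) - 292054/(-614) = -118048*(-1/453884) - 292054*(-1/614) = 29512/113471 + 146027/307 = 16578889901/34835597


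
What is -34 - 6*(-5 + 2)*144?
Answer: 2558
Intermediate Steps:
-34 - 6*(-5 + 2)*144 = -34 - 6*(-3)*144 = -34 + 18*144 = -34 + 2592 = 2558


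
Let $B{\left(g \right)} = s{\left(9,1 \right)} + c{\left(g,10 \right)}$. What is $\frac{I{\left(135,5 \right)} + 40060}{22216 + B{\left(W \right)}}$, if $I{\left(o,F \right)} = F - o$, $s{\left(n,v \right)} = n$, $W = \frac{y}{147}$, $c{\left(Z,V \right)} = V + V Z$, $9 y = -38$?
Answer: $\frac{10565478}{5883305} \approx 1.7958$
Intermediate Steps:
$y = - \frac{38}{9}$ ($y = \frac{1}{9} \left(-38\right) = - \frac{38}{9} \approx -4.2222$)
$W = - \frac{38}{1323}$ ($W = - \frac{38}{9 \cdot 147} = \left(- \frac{38}{9}\right) \frac{1}{147} = - \frac{38}{1323} \approx -0.028723$)
$B{\left(g \right)} = 19 + 10 g$ ($B{\left(g \right)} = 9 + 10 \left(1 + g\right) = 9 + \left(10 + 10 g\right) = 19 + 10 g$)
$\frac{I{\left(135,5 \right)} + 40060}{22216 + B{\left(W \right)}} = \frac{\left(5 - 135\right) + 40060}{22216 + \left(19 + 10 \left(- \frac{38}{1323}\right)\right)} = \frac{\left(5 - 135\right) + 40060}{22216 + \left(19 - \frac{380}{1323}\right)} = \frac{-130 + 40060}{22216 + \frac{24757}{1323}} = \frac{39930}{\frac{29416525}{1323}} = 39930 \cdot \frac{1323}{29416525} = \frac{10565478}{5883305}$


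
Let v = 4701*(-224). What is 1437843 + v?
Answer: 384819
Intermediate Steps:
v = -1053024
1437843 + v = 1437843 - 1053024 = 384819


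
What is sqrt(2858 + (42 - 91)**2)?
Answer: sqrt(5259) ≈ 72.519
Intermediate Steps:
sqrt(2858 + (42 - 91)**2) = sqrt(2858 + (-49)**2) = sqrt(2858 + 2401) = sqrt(5259)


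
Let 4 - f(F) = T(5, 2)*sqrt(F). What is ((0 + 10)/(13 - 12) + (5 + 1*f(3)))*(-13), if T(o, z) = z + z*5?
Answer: -247 + 156*sqrt(3) ≈ 23.200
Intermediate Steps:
T(o, z) = 6*z (T(o, z) = z + 5*z = 6*z)
f(F) = 4 - 12*sqrt(F) (f(F) = 4 - 6*2*sqrt(F) = 4 - 12*sqrt(F))
((0 + 10)/(13 - 12) + (5 + 1*f(3)))*(-13) = ((0 + 10)/(13 - 12) + (5 + 1*(4 - 12*sqrt(3))))*(-13) = (10/1 + (5 + (4 - 12*sqrt(3))))*(-13) = (10*1 + (9 - 12*sqrt(3)))*(-13) = (10 + (9 - 12*sqrt(3)))*(-13) = (19 - 12*sqrt(3))*(-13) = -247 + 156*sqrt(3)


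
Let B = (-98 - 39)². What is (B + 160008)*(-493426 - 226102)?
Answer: -128635057256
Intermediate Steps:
B = 18769 (B = (-137)² = 18769)
(B + 160008)*(-493426 - 226102) = (18769 + 160008)*(-493426 - 226102) = 178777*(-719528) = -128635057256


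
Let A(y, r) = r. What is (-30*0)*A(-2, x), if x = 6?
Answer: 0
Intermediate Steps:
(-30*0)*A(-2, x) = -30*0*6 = 0*6 = 0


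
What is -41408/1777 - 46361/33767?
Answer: -1480607433/60003959 ≈ -24.675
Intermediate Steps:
-41408/1777 - 46361/33767 = -1480607433/60003959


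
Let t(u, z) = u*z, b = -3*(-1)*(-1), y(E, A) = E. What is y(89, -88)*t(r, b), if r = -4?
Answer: 1068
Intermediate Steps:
b = -3 (b = 3*(-1) = -3)
y(89, -88)*t(r, b) = 89*(-4*(-3)) = 89*12 = 1068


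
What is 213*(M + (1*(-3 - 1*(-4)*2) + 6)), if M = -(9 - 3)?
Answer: 1065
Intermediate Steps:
M = -6 (M = -1*6 = -6)
213*(M + (1*(-3 - 1*(-4)*2) + 6)) = 213*(-6 + (1*(-3 - 1*(-4)*2) + 6)) = 213*(-6 + (1*(-3 + 4*2) + 6)) = 213*(-6 + (1*(-3 + 8) + 6)) = 213*(-6 + (1*5 + 6)) = 213*(-6 + (5 + 6)) = 213*(-6 + 11) = 213*5 = 1065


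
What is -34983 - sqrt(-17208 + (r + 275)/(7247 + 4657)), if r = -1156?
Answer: -34983 - I*sqrt(38101153818)/1488 ≈ -34983.0 - 131.18*I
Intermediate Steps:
-34983 - sqrt(-17208 + (r + 275)/(7247 + 4657)) = -34983 - sqrt(-17208 + (-1156 + 275)/(7247 + 4657)) = -34983 - sqrt(-17208 - 881/11904) = -34983 - sqrt(-204844913/11904) = -34983 - I*sqrt(38101153818)/1488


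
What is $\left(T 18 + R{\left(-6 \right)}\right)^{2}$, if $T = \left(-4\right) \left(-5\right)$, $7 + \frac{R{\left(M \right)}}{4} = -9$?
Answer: $87616$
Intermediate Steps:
$R{\left(M \right)} = -64$ ($R{\left(M \right)} = -28 + 4 \left(-9\right) = -28 - 36 = -64$)
$T = 20$
$\left(T 18 + R{\left(-6 \right)}\right)^{2} = \left(20 \cdot 18 - 64\right)^{2} = \left(360 - 64\right)^{2} = 296^{2} = 87616$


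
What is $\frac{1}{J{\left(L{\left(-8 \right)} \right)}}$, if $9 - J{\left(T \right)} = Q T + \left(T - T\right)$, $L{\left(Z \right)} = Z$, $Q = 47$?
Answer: $\frac{1}{385} \approx 0.0025974$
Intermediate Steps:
$J{\left(T \right)} = 9 - 47 T$ ($J{\left(T \right)} = 9 - \left(47 T + \left(T - T\right)\right) = 9 - \left(47 T + 0\right) = 9 - 47 T$)
$\frac{1}{J{\left(L{\left(-8 \right)} \right)}} = \frac{1}{9 - -376} = \frac{1}{9 + 376} = \frac{1}{385}$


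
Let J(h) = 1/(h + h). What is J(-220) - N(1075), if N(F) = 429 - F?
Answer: 284239/440 ≈ 646.00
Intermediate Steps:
J(h) = 1/(2*h)
J(-220) - N(1075) = (1/2)/(-220) - (429 - 1*1075) = (1/2)*(-1/220) - (429 - 1075) = -1/440 - 1*(-646) = -1/440 + 646 = 284239/440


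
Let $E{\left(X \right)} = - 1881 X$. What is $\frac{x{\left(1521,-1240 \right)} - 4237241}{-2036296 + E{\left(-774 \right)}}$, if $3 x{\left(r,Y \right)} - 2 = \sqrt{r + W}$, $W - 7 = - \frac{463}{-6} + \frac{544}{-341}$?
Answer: $\frac{12711721}{1741206} - \frac{\sqrt{6712735722}}{3562507476} \approx 7.3005$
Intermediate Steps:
$W = \frac{168941}{2046}$ ($W = 7 + \left(- \frac{463}{-6} + \frac{544}{-341}\right) = 7 + \left(\left(-463\right) \left(- \frac{1}{6}\right) + 544 \left(- \frac{1}{341}\right)\right) = 7 + \left(\frac{463}{6} - \frac{544}{341}\right) = 7 + \frac{154619}{2046} = \frac{168941}{2046} \approx 82.571$)
$x{\left(r,Y \right)} = \frac{2}{3} + \frac{\sqrt{\frac{168941}{2046} + r}}{3}$ ($x{\left(r,Y \right)} = \frac{2}{3} + \frac{\sqrt{r + \frac{168941}{2046}}}{3} = \frac{2}{3} + \frac{\sqrt{\frac{168941}{2046} + r}}{3}$)
$\frac{x{\left(1521,-1240 \right)} - 4237241}{-2036296 + E{\left(-774 \right)}} = \frac{\left(\frac{2}{3} + \frac{\sqrt{345653286 + 4186116 \cdot 1521}}{6138}\right) - 4237241}{-2036296 - -1455894} = \frac{\left(\frac{2}{3} + \frac{\sqrt{345653286 + 6367082436}}{6138}\right) - 4237241}{-2036296 + 1455894} = \frac{\left(\frac{2}{3} + \frac{\sqrt{6712735722}}{6138}\right) - 4237241}{-580402} = \left(- \frac{12711721}{3} + \frac{\sqrt{6712735722}}{6138}\right) \left(- \frac{1}{580402}\right) = \frac{12711721}{1741206} - \frac{\sqrt{6712735722}}{3562507476}$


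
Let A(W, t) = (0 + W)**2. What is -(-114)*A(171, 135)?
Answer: 3333474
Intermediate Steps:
A(W, t) = W**2
-(-114)*A(171, 135) = -(-114)*171**2 = -(-114)*29241 = -1*(-3333474) = 3333474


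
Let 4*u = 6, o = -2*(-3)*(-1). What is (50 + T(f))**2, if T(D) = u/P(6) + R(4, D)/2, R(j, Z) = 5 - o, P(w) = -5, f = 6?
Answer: 76176/25 ≈ 3047.0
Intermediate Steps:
o = -6 (o = 6*(-1) = -6)
R(j, Z) = 11 (R(j, Z) = 5 - 1*(-6) = 5 + 6 = 11)
u = 3/2 (u = (1/4)*6 = 3/2 ≈ 1.5000)
T(D) = 26/5 (T(D) = (3/2)/(-5) + 11/2 = (3/2)*(-1/5) + 11*(1/2) = -3/10 + 11/2 = 26/5)
(50 + T(f))**2 = (50 + 26/5)**2 = (276/5)**2 = 76176/25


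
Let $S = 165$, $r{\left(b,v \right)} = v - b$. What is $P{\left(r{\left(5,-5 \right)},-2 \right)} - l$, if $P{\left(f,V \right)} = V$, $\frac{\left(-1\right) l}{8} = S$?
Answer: $1318$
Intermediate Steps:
$l = -1320$ ($l = \left(-8\right) 165 = -1320$)
$P{\left(r{\left(5,-5 \right)},-2 \right)} - l = -2 - -1320 = -2 + 1320 = 1318$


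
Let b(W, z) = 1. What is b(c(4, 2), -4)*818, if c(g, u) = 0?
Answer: 818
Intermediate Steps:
b(c(4, 2), -4)*818 = 1*818 = 818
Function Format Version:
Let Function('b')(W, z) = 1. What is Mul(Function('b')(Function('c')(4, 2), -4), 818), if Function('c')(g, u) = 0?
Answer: 818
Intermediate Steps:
Mul(Function('b')(Function('c')(4, 2), -4), 818) = Mul(1, 818) = 818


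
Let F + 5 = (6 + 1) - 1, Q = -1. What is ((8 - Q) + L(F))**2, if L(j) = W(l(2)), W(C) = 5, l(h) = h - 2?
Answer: 196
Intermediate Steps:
l(h) = -2 + h
F = 1 (F = -5 + ((6 + 1) - 1) = -5 + (7 - 1) = -5 + 6 = 1)
L(j) = 5
((8 - Q) + L(F))**2 = ((8 - 1*(-1)) + 5)**2 = ((8 + 1) + 5)**2 = (9 + 5)**2 = 14**2 = 196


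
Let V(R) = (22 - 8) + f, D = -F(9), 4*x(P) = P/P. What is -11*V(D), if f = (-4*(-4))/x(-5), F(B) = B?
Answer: -858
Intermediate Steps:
x(P) = ¼ (x(P) = (P/P)/4 = (¼)*1 = ¼)
D = -9 (D = -1*9 = -9)
f = 64 (f = (-4*(-4))/(¼) = 16*4 = 64)
V(R) = 78 (V(R) = (22 - 8) + 64 = 14 + 64 = 78)
-11*V(D) = -11*78 = -858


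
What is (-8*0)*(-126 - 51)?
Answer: 0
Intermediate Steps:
(-8*0)*(-126 - 51) = 0*(-177) = 0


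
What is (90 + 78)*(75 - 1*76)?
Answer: -168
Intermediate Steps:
(90 + 78)*(75 - 1*76) = 168*(75 - 76) = 168*(-1) = -168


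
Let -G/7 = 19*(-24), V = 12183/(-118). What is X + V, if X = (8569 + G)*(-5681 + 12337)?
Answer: 9237171305/118 ≈ 7.8281e+7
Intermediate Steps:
V = -12183/118 (V = 12183*(-1/118) = -12183/118 ≈ -103.25)
G = 3192 (G = -133*(-24) = -7*(-456) = 3192)
X = 78281216 (X = (8569 + 3192)*(-5681 + 12337) = 11761*6656 = 78281216)
X + V = 78281216 - 12183/118 = 9237171305/118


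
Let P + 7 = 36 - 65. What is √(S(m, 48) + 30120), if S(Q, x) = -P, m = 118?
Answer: 2*√7539 ≈ 173.65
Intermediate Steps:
P = -36 (P = -7 + (36 - 65) = -7 - 29 = -36)
S(Q, x) = 36 (S(Q, x) = -1*(-36) = 36)
√(S(m, 48) + 30120) = √(36 + 30120) = √30156 = 2*√7539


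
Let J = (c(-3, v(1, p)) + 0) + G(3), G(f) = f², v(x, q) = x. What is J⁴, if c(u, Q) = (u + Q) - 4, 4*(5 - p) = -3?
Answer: 81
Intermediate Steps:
p = 23/4 (p = 5 - ¼*(-3) = 5 + ¾ = 23/4 ≈ 5.7500)
c(u, Q) = -4 + Q + u (c(u, Q) = (Q + u) - 4 = -4 + Q + u)
J = 3 (J = ((-4 + 1 - 3) + 0) + 3² = (-6 + 0) + 9 = -6 + 9 = 3)
J⁴ = 3⁴ = 81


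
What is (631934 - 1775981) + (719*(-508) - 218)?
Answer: -1509517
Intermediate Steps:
(631934 - 1775981) + (719*(-508) - 218) = -1144047 + (-365252 - 218) = -1144047 - 365470 = -1509517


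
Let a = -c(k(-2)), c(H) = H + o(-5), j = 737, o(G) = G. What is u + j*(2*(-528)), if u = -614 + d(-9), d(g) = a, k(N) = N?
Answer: -778879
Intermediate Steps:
c(H) = -5 + H (c(H) = H - 5 = -5 + H)
a = 7 (a = -(-5 - 2) = -1*(-7) = 7)
d(g) = 7
u = -607 (u = -614 + 7 = -607)
u + j*(2*(-528)) = -607 + 737*(2*(-528)) = -607 + 737*(-1056) = -607 - 778272 = -778879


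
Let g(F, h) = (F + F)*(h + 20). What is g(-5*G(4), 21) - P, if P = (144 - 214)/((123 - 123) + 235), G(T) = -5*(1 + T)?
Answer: 481764/47 ≈ 10250.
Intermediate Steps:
G(T) = -5 - 5*T
g(F, h) = 2*F*(20 + h) (g(F, h) = (2*F)*(20 + h) = 2*F*(20 + h))
P = -14/47 (P = -70/(0 + 235) = -70/235 = -70*1/235 = -14/47 ≈ -0.29787)
g(-5*G(4), 21) - P = 2*(-5*(-5 - 5*4))*(20 + 21) - 1*(-14/47) = 2*(-5*(-5 - 20))*41 + 14/47 = 2*(-5*(-25))*41 + 14/47 = 2*125*41 + 14/47 = 10250 + 14/47 = 481764/47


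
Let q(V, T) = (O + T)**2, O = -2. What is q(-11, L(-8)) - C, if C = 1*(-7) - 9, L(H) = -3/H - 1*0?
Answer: 1193/64 ≈ 18.641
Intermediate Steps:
L(H) = -3/H (L(H) = -3/H + 0 = -3/H)
q(V, T) = (-2 + T)**2
C = -16 (C = -7 - 9 = -16)
q(-11, L(-8)) - C = (-2 - 3/(-8))**2 - 1*(-16) = (-2 - 3*(-1/8))**2 + 16 = (-2 + 3/8)**2 + 16 = (-13/8)**2 + 16 = 169/64 + 16 = 1193/64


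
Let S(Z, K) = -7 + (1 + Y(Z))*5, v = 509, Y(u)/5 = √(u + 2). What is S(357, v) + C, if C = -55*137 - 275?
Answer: -7812 + 25*√359 ≈ -7338.3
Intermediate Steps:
Y(u) = 5*√(2 + u) (Y(u) = 5*√(u + 2) = 5*√(2 + u))
C = -7810 (C = -7535 - 275 = -7810)
S(Z, K) = -2 + 25*√(2 + Z) (S(Z, K) = -7 + (1 + 5*√(2 + Z))*5 = -7 + (5 + 25*√(2 + Z)) = -2 + 25*√(2 + Z))
S(357, v) + C = (-2 + 25*√(2 + 357)) - 7810 = (-2 + 25*√359) - 7810 = -7812 + 25*√359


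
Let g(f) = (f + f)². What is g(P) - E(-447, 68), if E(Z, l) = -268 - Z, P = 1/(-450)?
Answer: -9061874/50625 ≈ -179.00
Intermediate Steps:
P = -1/450 ≈ -0.0022222
g(f) = 4*f² (g(f) = (2*f)² = 4*f²)
g(P) - E(-447, 68) = 4*(-1/450)² - (-268 - 1*(-447)) = 4*(1/202500) - (-268 + 447) = 1/50625 - 1*179 = 1/50625 - 179 = -9061874/50625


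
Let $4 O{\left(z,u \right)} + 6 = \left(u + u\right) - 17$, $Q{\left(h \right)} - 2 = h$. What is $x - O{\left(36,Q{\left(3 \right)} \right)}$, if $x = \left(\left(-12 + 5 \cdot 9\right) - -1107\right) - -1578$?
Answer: $\frac{10885}{4} \approx 2721.3$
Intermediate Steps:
$Q{\left(h \right)} = 2 + h$
$O{\left(z,u \right)} = - \frac{23}{4} + \frac{u}{2}$ ($O{\left(z,u \right)} = - \frac{3}{2} + \frac{\left(u + u\right) - 17}{4} = - \frac{3}{2} + \frac{2 u - 17}{4} = - \frac{3}{2} + \frac{-17 + 2 u}{4} = - \frac{3}{2} + \left(- \frac{17}{4} + \frac{u}{2}\right) = - \frac{23}{4} + \frac{u}{2}$)
$x = 2718$ ($x = \left(\left(-12 + 45\right) + 1107\right) + 1578 = \left(33 + 1107\right) + 1578 = 1140 + 1578 = 2718$)
$x - O{\left(36,Q{\left(3 \right)} \right)} = 2718 - \left(- \frac{23}{4} + \frac{2 + 3}{2}\right) = 2718 - \left(- \frac{23}{4} + \frac{1}{2} \cdot 5\right) = 2718 - \left(- \frac{23}{4} + \frac{5}{2}\right) = 2718 - - \frac{13}{4} = 2718 + \frac{13}{4} = \frac{10885}{4}$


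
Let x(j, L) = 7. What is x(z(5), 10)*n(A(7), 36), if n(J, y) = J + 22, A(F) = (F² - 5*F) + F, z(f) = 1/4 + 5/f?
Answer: 301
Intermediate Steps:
z(f) = ¼ + 5/f (z(f) = 1*(¼) + 5/f = ¼ + 5/f)
A(F) = F² - 4*F
n(J, y) = 22 + J
x(z(5), 10)*n(A(7), 36) = 7*(22 + 7*(-4 + 7)) = 7*(22 + 7*3) = 7*(22 + 21) = 7*43 = 301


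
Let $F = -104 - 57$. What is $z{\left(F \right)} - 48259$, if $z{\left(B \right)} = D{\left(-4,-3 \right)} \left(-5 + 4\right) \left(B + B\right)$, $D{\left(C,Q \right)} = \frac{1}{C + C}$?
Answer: $- \frac{193197}{4} \approx -48299.0$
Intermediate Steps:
$D{\left(C,Q \right)} = \frac{1}{2 C}$
$F = -161$
$z{\left(B \right)} = \frac{B}{4}$ ($z{\left(B \right)} = \frac{1}{2 \left(-4\right)} \left(-5 + 4\right) \left(B + B\right) = \frac{1}{2} \left(- \frac{1}{4}\right) \left(- 2 B\right) = - \frac{\left(-2\right) B}{8} = \frac{B}{4}$)
$z{\left(F \right)} - 48259 = \frac{1}{4} \left(-161\right) - 48259 = - \frac{161}{4} - 48259 = - \frac{193197}{4}$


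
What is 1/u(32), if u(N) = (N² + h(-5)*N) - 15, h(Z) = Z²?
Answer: 1/1809 ≈ 0.00055279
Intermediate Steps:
u(N) = -15 + N² + 25*N (u(N) = (N² + (-5)²*N) - 15 = (N² + 25*N) - 15 = -15 + N² + 25*N)
1/u(32) = 1/(-15 + 32² + 25*32) = 1/(-15 + 1024 + 800) = 1/1809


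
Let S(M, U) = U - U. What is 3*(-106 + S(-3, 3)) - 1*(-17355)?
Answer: 17037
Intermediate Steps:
S(M, U) = 0
3*(-106 + S(-3, 3)) - 1*(-17355) = 3*(-106 + 0) - 1*(-17355) = 3*(-106) + 17355 = -318 + 17355 = 17037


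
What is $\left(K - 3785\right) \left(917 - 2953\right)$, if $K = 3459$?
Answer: $663736$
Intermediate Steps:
$\left(K - 3785\right) \left(917 - 2953\right) = \left(3459 - 3785\right) \left(917 - 2953\right) = \left(-326\right) \left(-2036\right) = 663736$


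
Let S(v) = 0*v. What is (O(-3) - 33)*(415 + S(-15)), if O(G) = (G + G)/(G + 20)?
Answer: -235305/17 ≈ -13841.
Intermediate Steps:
S(v) = 0
O(G) = 2*G/(20 + G) (O(G) = (2*G)/(20 + G) = 2*G/(20 + G))
(O(-3) - 33)*(415 + S(-15)) = (2*(-3)/(20 - 3) - 33)*(415 + 0) = (2*(-3)/17 - 33)*415 = (2*(-3)*(1/17) - 33)*415 = (-6/17 - 33)*415 = -567/17*415 = -235305/17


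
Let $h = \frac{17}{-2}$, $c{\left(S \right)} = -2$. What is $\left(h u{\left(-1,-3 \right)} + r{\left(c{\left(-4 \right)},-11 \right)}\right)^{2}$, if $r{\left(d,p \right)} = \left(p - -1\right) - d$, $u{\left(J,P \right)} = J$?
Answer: $\frac{1}{4} \approx 0.25$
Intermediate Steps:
$r{\left(d,p \right)} = 1 + p - d$ ($r{\left(d,p \right)} = \left(p + 1\right) - d = \left(1 + p\right) - d = 1 + p - d$)
$h = - \frac{17}{2}$ ($h = 17 \left(- \frac{1}{2}\right) = - \frac{17}{2} \approx -8.5$)
$\left(h u{\left(-1,-3 \right)} + r{\left(c{\left(-4 \right)},-11 \right)}\right)^{2} = \left(\left(- \frac{17}{2}\right) \left(-1\right) - 8\right)^{2} = \left(\frac{17}{2} + \left(1 - 11 + 2\right)\right)^{2} = \left(\frac{17}{2} - 8\right)^{2} = \left(\frac{1}{2}\right)^{2} = \frac{1}{4}$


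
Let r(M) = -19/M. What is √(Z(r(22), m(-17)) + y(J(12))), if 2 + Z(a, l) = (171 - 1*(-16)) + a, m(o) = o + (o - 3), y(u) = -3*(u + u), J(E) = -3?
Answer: √97834/22 ≈ 14.217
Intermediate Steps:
y(u) = -6*u
m(o) = -3 + 2*o (m(o) = o + (-3 + o) = -3 + 2*o)
Z(a, l) = 185 + a (Z(a, l) = -2 + ((171 - 1*(-16)) + a) = -2 + ((171 + 16) + a) = -2 + (187 + a) = 185 + a)
√(Z(r(22), m(-17)) + y(J(12))) = √((185 - 19/22) - 6*(-3)) = √((185 - 19*1/22) + 18) = √((185 - 19/22) + 18) = √(4051/22 + 18) = √(4447/22) = √97834/22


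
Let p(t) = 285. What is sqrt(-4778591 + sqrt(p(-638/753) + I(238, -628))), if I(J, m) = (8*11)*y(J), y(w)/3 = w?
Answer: sqrt(-4778591 + 3*sqrt(7013)) ≈ 2185.9*I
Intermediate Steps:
y(w) = 3*w
I(J, m) = 264*J (I(J, m) = (8*11)*(3*J) = 88*(3*J) = 264*J)
sqrt(-4778591 + sqrt(p(-638/753) + I(238, -628))) = sqrt(-4778591 + sqrt(285 + 264*238)) = sqrt(-4778591 + sqrt(285 + 62832)) = sqrt(-4778591 + sqrt(63117)) = sqrt(-4778591 + 3*sqrt(7013))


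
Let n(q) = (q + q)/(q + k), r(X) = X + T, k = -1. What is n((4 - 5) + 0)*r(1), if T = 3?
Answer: 4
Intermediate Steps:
r(X) = 3 + X (r(X) = X + 3 = 3 + X)
n(q) = 2*q/(-1 + q) (n(q) = (q + q)/(q - 1) = (2*q)/(-1 + q) = 2*q/(-1 + q))
n((4 - 5) + 0)*r(1) = (2*((4 - 5) + 0)/(-1 + ((4 - 5) + 0)))*(3 + 1) = (2*(-1 + 0)/(-1 + (-1 + 0)))*4 = (2*(-1)/(-1 - 1))*4 = (2*(-1)/(-2))*4 = (2*(-1)*(-½))*4 = 1*4 = 4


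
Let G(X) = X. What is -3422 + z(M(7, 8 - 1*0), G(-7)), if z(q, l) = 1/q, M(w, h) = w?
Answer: -23953/7 ≈ -3421.9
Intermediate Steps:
-3422 + z(M(7, 8 - 1*0), G(-7)) = -3422 + 1/7 = -23953/7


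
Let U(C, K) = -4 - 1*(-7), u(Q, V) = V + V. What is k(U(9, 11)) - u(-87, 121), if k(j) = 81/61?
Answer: -14681/61 ≈ -240.67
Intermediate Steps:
u(Q, V) = 2*V
U(C, K) = 3 (U(C, K) = -4 + 7 = 3)
k(j) = 81/61 (k(j) = 81*(1/61) = 81/61)
k(U(9, 11)) - u(-87, 121) = 81/61 - 2*121 = 81/61 - 1*242 = 81/61 - 242 = -14681/61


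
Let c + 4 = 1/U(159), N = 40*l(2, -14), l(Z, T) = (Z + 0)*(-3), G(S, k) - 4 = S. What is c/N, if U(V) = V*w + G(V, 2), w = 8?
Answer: 1913/114800 ≈ 0.016664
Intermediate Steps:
G(S, k) = 4 + S
l(Z, T) = -3*Z (l(Z, T) = Z*(-3) = -3*Z)
U(V) = 4 + 9*V (U(V) = V*8 + (4 + V) = 8*V + (4 + V) = 4 + 9*V)
N = -240 (N = 40*(-3*2) = 40*(-6) = -240)
c = -5739/1435 (c = -4 + 1/(4 + 9*159) = -4 + 1/(4 + 1431) = -4 + 1/1435 = -5739/1435 ≈ -3.9993)
c/N = -5739/1435/(-240) = -5739/1435*(-1/240) = 1913/114800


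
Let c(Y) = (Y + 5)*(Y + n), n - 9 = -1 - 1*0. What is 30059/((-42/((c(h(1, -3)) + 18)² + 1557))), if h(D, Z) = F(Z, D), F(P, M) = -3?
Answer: -70368119/42 ≈ -1.6754e+6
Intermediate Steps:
h(D, Z) = -3
n = 8 (n = 9 + (-1 - 1*0) = 9 + (-1 + 0) = 9 - 1 = 8)
c(Y) = (5 + Y)*(8 + Y) (c(Y) = (Y + 5)*(Y + 8) = (5 + Y)*(8 + Y))
30059/((-42/((c(h(1, -3)) + 18)² + 1557))) = 30059/((-42/(((40 + (-3)² + 13*(-3)) + 18)² + 1557))) = 30059/((-42/(((40 + 9 - 39) + 18)² + 1557))) = 30059/((-42/((10 + 18)² + 1557))) = 30059/((-42/(28² + 1557))) = 30059/((-42/(784 + 1557))) = 30059/((-42/2341)) = 30059/((-42*1/2341)) = 30059/(-42/2341) = 30059*(-2341/42) = -70368119/42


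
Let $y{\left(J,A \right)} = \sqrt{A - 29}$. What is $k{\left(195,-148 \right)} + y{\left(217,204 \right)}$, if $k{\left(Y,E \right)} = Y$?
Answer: $195 + 5 \sqrt{7} \approx 208.23$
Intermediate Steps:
$y{\left(J,A \right)} = \sqrt{-29 + A}$
$k{\left(195,-148 \right)} + y{\left(217,204 \right)} = 195 + \sqrt{-29 + 204} = 195 + \sqrt{175} = 195 + 5 \sqrt{7}$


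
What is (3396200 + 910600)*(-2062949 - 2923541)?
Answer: -21475815132000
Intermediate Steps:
(3396200 + 910600)*(-2062949 - 2923541) = 4306800*(-4986490) = -21475815132000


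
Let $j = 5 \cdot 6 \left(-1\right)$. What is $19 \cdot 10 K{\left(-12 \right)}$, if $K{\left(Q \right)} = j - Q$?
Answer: $-3420$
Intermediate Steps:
$j = -30$ ($j = 30 \left(-1\right) = -30$)
$K{\left(Q \right)} = -30 - Q$
$19 \cdot 10 K{\left(-12 \right)} = 19 \cdot 10 \left(-30 - -12\right) = 190 \left(-30 + 12\right) = 190 \left(-18\right) = -3420$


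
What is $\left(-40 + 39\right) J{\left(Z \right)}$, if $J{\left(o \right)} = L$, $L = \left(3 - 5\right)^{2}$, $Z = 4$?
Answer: $-4$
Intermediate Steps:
$L = 4$ ($L = \left(-2\right)^{2} = 4$)
$J{\left(o \right)} = 4$
$\left(-40 + 39\right) J{\left(Z \right)} = \left(-40 + 39\right) 4 = \left(-1\right) 4 = -4$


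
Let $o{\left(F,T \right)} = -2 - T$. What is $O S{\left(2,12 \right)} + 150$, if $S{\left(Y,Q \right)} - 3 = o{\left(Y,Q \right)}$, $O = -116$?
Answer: $1426$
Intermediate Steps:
$S{\left(Y,Q \right)} = 1 - Q$ ($S{\left(Y,Q \right)} = 3 - \left(2 + Q\right) = 1 - Q$)
$O S{\left(2,12 \right)} + 150 = - 116 \left(1 - 12\right) + 150 = \left(-116\right) \left(-11\right) + 150 = 1276 + 150 = 1426$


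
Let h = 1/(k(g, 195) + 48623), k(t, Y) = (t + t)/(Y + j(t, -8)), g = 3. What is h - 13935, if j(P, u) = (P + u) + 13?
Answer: -137545068922/9870475 ≈ -13935.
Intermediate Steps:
j(P, u) = 13 + P + u
k(t, Y) = 2*t/(5 + Y + t) (k(t, Y) = (t + t)/(Y + (13 + t - 8)) = (2*t)/(Y + (5 + t)) = (2*t)/(5 + Y + t) = 2*t/(5 + Y + t))
h = 203/9870475 (h = 1/(2*3/(5 + 195 + 3) + 48623) = 1/(2*3/203 + 48623) = 1/(2*3*(1/203) + 48623) = 1/(6/203 + 48623) = 1/(9870475/203) = 203/9870475 ≈ 2.0566e-5)
h - 13935 = 203/9870475 - 13935 = -137545068922/9870475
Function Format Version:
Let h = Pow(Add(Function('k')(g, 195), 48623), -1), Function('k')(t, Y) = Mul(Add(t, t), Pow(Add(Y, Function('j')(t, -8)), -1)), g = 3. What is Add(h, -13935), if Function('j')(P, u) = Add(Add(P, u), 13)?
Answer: Rational(-137545068922, 9870475) ≈ -13935.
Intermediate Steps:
Function('j')(P, u) = Add(13, P, u)
Function('k')(t, Y) = Mul(2, t, Pow(Add(5, Y, t), -1)) (Function('k')(t, Y) = Mul(Add(t, t), Pow(Add(Y, Add(13, t, -8)), -1)) = Mul(Mul(2, t), Pow(Add(Y, Add(5, t)), -1)) = Mul(Mul(2, t), Pow(Add(5, Y, t), -1)) = Mul(2, t, Pow(Add(5, Y, t), -1)))
h = Rational(203, 9870475) (h = Pow(Add(Mul(2, 3, Pow(Add(5, 195, 3), -1)), 48623), -1) = Pow(Add(Mul(2, 3, Pow(203, -1)), 48623), -1) = Pow(Add(Mul(2, 3, Rational(1, 203)), 48623), -1) = Pow(Add(Rational(6, 203), 48623), -1) = Pow(Rational(9870475, 203), -1) = Rational(203, 9870475) ≈ 2.0566e-5)
Add(h, -13935) = Add(Rational(203, 9870475), -13935) = Rational(-137545068922, 9870475)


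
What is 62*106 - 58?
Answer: 6514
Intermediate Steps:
62*106 - 58 = 6572 - 58 = 6514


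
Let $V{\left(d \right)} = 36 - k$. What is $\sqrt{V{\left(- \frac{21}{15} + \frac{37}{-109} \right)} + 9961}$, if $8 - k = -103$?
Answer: $\sqrt{9886} \approx 99.428$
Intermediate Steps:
$k = 111$ ($k = 8 - -103 = 8 + 103 = 111$)
$V{\left(d \right)} = -75$ ($V{\left(d \right)} = 36 - 111 = -75$)
$\sqrt{V{\left(- \frac{21}{15} + \frac{37}{-109} \right)} + 9961} = \sqrt{-75 + 9961} = \sqrt{9886}$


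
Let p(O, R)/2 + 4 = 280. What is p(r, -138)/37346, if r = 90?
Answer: 276/18673 ≈ 0.014781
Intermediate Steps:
p(O, R) = 552 (p(O, R) = -8 + 2*280 = -8 + 560 = 552)
p(r, -138)/37346 = 552/37346 = 552*(1/37346) = 276/18673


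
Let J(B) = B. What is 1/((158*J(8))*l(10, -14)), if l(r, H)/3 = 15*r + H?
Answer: 1/515712 ≈ 1.9391e-6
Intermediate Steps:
l(r, H) = 3*H + 45*r (l(r, H) = 3*(15*r + H) = 3*(H + 15*r) = 3*H + 45*r)
1/((158*J(8))*l(10, -14)) = 1/((158*8)*(3*(-14) + 45*10)) = 1/(1264*(-42 + 450)) = 1/(1264*408) = 1/515712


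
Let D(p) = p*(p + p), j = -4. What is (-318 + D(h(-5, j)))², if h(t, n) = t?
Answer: 71824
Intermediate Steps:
D(p) = 2*p² (D(p) = p*(2*p) = 2*p²)
(-318 + D(h(-5, j)))² = (-318 + 2*(-5)²)² = (-318 + 2*25)² = (-318 + 50)² = (-268)² = 71824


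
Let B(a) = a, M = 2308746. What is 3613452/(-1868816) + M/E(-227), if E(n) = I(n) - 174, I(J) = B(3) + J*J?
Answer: 516130224615/11997331516 ≈ 43.020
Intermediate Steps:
I(J) = 3 + J² (I(J) = 3 + J*J = 3 + J²)
E(n) = -171 + n² (E(n) = (3 + n²) - 174 = -171 + n²)
3613452/(-1868816) + M/E(-227) = 3613452/(-1868816) + 2308746/(-171 + (-227)²) = 3613452*(-1/1868816) + 2308746/(-171 + 51529) = -903363/467204 + 2308746/51358 = -903363/467204 + 2308746*(1/51358) = -903363/467204 + 1154373/25679 = 516130224615/11997331516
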